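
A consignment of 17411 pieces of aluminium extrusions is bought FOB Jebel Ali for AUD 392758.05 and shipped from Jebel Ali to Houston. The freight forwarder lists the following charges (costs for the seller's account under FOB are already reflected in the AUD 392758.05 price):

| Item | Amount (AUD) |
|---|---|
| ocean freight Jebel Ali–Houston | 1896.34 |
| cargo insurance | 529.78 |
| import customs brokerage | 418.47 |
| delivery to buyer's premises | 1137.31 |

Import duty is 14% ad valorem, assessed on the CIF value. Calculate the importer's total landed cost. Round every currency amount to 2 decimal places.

FOB: the seller bears costs until goods are on board at the origin port; the buyer bears freight, insurance and all costs thereafter.
CIF value = FOB price + freight + insurance = 392758.05 + 1896.34 + 529.78 = 395184.17
Import duty = 395184.17 × 14% = 55325.78
Buyer bears: freight 1896.34 + insurance 529.78 + brokerage 418.47 + delivery 1137.31 + duty 55325.78 = 59307.68
Landed cost = invoice 392758.05 + 59307.68 = 452065.73

Total landed cost: AUD 452065.73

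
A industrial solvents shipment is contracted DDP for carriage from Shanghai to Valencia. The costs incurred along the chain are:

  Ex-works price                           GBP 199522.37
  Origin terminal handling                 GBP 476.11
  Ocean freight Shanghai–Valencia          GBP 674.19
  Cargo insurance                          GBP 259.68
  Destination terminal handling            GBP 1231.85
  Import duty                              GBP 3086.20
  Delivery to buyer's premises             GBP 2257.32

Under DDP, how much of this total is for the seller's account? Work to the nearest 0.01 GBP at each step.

Seller's account: GBP 207507.72

DDP: the seller bears all costs including import duty.
Seller's account: goods 199522.37 + origin terminal 476.11 + freight 674.19 + insurance 259.68 + destination terminal 1231.85 + duty 3086.20 + delivery 2257.32 = 207507.72
Buyer's account: 0.00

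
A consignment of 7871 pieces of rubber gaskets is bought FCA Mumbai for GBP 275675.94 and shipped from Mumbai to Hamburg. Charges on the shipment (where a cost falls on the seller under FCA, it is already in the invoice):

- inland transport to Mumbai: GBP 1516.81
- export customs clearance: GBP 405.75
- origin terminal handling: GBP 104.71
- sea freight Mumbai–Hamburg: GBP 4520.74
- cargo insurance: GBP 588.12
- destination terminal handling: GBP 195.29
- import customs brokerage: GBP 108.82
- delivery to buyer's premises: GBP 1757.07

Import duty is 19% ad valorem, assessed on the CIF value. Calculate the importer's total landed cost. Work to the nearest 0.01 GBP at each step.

Total landed cost: GBP 336319.70

FCA: the seller delivers export-cleared goods to the carrier; the buyer bears costs from that point.
Already in the invoice (seller's account under FCA): inland to port, export clearance — exclude.
CIF value = FCA price + origin terminal + freight + insurance = 275675.94 + 104.71 + 4520.74 + 588.12 = 280889.51
Import duty = 280889.51 × 19% = 53369.01
Buyer bears: origin terminal 104.71 + freight 4520.74 + insurance 588.12 + destination terminal 195.29 + brokerage 108.82 + delivery 1757.07 + duty 53369.01 = 60643.76
Landed cost = invoice 275675.94 + 60643.76 = 336319.70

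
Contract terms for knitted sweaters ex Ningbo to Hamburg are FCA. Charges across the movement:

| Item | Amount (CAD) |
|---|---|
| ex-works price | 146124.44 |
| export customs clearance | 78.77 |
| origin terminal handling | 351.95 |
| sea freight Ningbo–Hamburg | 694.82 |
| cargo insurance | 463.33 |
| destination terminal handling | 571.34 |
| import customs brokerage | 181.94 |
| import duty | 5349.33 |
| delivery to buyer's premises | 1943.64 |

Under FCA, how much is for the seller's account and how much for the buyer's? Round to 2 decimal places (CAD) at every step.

FCA: the seller delivers export-cleared goods to the carrier; the buyer bears costs from that point.
Seller's account: goods 146124.44 + export clearance 78.77 = 146203.21
Buyer's account: origin terminal 351.95 + freight 694.82 + insurance 463.33 + destination terminal 571.34 + brokerage 181.94 + duty 5349.33 + delivery 1943.64 = 9556.35

Seller: CAD 146203.21; buyer: CAD 9556.35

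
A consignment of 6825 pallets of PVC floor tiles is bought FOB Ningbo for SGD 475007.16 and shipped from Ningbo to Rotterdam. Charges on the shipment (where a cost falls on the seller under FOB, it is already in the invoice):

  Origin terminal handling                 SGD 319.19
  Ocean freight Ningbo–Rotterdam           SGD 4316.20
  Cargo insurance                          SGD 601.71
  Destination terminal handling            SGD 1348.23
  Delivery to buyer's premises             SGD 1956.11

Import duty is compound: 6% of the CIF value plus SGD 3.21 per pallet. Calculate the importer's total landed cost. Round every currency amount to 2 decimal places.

FOB: the seller bears costs until goods are on board at the origin port; the buyer bears freight, insurance and all costs thereafter.
Already in the invoice (seller's account under FOB): origin terminal — exclude.
CIF value = FOB price + freight + insurance = 475007.16 + 4316.20 + 601.71 = 479925.07
Ad valorem component: 479925.07 × 6% = 28795.50
Specific component: 6825 × 3.21 = 21908.25
Import duty = 28795.50 + 21908.25 = 50703.75
Buyer bears: freight 4316.20 + insurance 601.71 + destination terminal 1348.23 + delivery 1956.11 + duty 50703.75 = 58926.00
Landed cost = invoice 475007.16 + 58926.00 = 533933.16

Total landed cost: SGD 533933.16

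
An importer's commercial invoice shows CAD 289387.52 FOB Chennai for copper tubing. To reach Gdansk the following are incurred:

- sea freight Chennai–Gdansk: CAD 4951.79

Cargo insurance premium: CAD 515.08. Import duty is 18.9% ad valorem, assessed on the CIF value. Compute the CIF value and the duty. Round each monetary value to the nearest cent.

CIF = FOB price + freight + insurance
CIF = 289387.52 + 4951.79 + 515.08 = 294854.39
Import duty = 294854.39 × 18.9% = 55727.48

CIF value: CAD 294854.39; import duty: CAD 55727.48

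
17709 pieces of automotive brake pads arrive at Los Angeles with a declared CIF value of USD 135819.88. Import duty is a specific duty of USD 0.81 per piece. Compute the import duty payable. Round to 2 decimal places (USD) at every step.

Import duty: USD 14344.29

Import duty = 17709 × 0.81 = 14344.29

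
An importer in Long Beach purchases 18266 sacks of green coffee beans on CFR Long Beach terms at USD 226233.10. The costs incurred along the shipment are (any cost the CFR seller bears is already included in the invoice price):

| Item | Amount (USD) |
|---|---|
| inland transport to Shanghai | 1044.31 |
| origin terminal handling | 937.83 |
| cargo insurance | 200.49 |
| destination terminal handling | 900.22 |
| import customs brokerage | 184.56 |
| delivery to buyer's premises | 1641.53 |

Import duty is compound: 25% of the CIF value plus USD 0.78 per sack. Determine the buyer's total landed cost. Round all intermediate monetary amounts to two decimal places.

CFR: the seller pays costs through ocean freight to the destination port, but not insurance.
Already in the invoice (seller's account under CFR): inland to port, origin terminal — exclude.
CIF value = CFR price + insurance = 226233.10 + 200.49 = 226433.59
Ad valorem component: 226433.59 × 25% = 56608.40
Specific component: 18266 × 0.78 = 14247.48
Import duty = 56608.40 + 14247.48 = 70855.88
Buyer bears: insurance 200.49 + destination terminal 900.22 + brokerage 184.56 + delivery 1641.53 + duty 70855.88 = 73782.68
Landed cost = invoice 226233.10 + 73782.68 = 300015.78

Total landed cost: USD 300015.78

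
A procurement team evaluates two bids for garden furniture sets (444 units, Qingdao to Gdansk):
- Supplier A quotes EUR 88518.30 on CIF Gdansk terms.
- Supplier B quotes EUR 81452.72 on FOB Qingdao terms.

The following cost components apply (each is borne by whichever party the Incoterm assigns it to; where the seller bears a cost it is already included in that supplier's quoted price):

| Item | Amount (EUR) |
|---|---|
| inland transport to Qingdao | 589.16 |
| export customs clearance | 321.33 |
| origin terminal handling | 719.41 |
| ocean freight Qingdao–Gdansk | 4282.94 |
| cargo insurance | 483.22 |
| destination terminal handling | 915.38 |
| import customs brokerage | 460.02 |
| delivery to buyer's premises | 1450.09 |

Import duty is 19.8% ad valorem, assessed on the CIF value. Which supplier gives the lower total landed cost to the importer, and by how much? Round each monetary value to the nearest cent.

Supplier B is cheaper by EUR 2754.70

Supplier A (CIF):
The CIF price already equals the CIF value: 88518.30
Import duty = 88518.30 × 19.8% = 17526.62
Buyer bears (A): 915.38 + 460.02 + 1450.09 = 2825.49
Landed cost (A) = invoice 88518.30 + 2825.49 + duty 17526.62 = 108870.41
Supplier B (FOB):
CIF value = FOB price + freight + insurance = 81452.72 + 4282.94 + 483.22 = 86218.88
Import duty = 86218.88 × 19.8% = 17071.34
Buyer bears (B): 4282.94 + 483.22 + 915.38 + 460.02 + 1450.09 = 7591.65
Landed cost (B) = invoice 81452.72 + 7591.65 + duty 17071.34 = 106115.71
Difference = |108870.41 − 106115.71| = 2754.70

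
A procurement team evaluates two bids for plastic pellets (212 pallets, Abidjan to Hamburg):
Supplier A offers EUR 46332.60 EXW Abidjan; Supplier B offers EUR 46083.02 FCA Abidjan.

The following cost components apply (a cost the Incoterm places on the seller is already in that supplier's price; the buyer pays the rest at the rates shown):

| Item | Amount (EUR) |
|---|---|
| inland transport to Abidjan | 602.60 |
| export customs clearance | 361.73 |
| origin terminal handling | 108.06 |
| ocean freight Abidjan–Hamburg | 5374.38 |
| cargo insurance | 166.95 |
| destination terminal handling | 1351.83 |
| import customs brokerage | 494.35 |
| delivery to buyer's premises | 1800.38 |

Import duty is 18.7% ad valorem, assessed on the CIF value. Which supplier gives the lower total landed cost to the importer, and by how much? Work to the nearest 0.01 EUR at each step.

Supplier A (EXW):
CIF value = EXW price + inland to port + export clearance + origin terminal + freight + insurance = 46332.60 + 602.60 + 361.73 + 108.06 + 5374.38 + 166.95 = 52946.32
Import duty = 52946.32 × 18.7% = 9900.96
Buyer bears (A): 602.60 + 361.73 + 108.06 + 5374.38 + 166.95 + 1351.83 + 494.35 + 1800.38 = 10260.28
Landed cost (A) = invoice 46332.60 + 10260.28 + duty 9900.96 = 66493.84
Supplier B (FCA):
CIF value = FCA price + origin terminal + freight + insurance = 46083.02 + 108.06 + 5374.38 + 166.95 = 51732.41
Import duty = 51732.41 × 18.7% = 9673.96
Buyer bears (B): 108.06 + 5374.38 + 166.95 + 1351.83 + 494.35 + 1800.38 = 9295.95
Landed cost (B) = invoice 46083.02 + 9295.95 + duty 9673.96 = 65052.93
Difference = |66493.84 − 65052.93| = 1440.91

Supplier B is cheaper by EUR 1440.91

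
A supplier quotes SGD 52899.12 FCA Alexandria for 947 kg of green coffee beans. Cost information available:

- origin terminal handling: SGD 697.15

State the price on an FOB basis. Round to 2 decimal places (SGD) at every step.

From FCA to FOB, the seller additionally bears: origin terminal.
FOB price = 52899.12 + 697.15 = 53596.27

FOB price: SGD 53596.27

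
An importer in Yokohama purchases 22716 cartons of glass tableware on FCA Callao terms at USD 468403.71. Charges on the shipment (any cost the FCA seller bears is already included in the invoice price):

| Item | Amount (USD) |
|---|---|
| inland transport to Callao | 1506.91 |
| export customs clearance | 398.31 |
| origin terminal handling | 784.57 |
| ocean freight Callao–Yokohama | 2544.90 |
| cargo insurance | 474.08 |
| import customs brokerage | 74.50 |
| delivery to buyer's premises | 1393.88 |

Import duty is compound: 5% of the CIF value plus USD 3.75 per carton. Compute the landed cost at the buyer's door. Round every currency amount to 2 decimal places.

Total landed cost: USD 582471.00

FCA: the seller delivers export-cleared goods to the carrier; the buyer bears costs from that point.
Already in the invoice (seller's account under FCA): inland to port, export clearance — exclude.
CIF value = FCA price + origin terminal + freight + insurance = 468403.71 + 784.57 + 2544.90 + 474.08 = 472207.26
Ad valorem component: 472207.26 × 5% = 23610.36
Specific component: 22716 × 3.75 = 85185.00
Import duty = 23610.36 + 85185.00 = 108795.36
Buyer bears: origin terminal 784.57 + freight 2544.90 + insurance 474.08 + brokerage 74.50 + delivery 1393.88 + duty 108795.36 = 114067.29
Landed cost = invoice 468403.71 + 114067.29 = 582471.00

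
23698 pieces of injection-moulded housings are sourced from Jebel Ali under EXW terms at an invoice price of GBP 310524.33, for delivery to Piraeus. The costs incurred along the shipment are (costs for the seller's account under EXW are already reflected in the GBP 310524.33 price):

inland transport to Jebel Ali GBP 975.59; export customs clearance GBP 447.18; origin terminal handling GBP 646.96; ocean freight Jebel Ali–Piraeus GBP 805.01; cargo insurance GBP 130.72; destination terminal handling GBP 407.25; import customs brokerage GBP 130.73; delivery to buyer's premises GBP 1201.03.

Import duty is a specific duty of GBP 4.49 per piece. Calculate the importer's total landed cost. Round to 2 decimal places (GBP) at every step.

Total landed cost: GBP 421672.82

EXW: the seller makes goods available at their premises; the buyer bears all onward costs.
CIF value = EXW price + inland to port + export clearance + origin terminal + freight + insurance = 310524.33 + 975.59 + 447.18 + 646.96 + 805.01 + 130.72 = 313529.79
Import duty = 23698 × 4.49 = 106404.02
Buyer bears: inland to port 975.59 + export clearance 447.18 + origin terminal 646.96 + freight 805.01 + insurance 130.72 + destination terminal 407.25 + brokerage 130.73 + delivery 1201.03 + duty 106404.02 = 111148.49
Landed cost = invoice 310524.33 + 111148.49 = 421672.82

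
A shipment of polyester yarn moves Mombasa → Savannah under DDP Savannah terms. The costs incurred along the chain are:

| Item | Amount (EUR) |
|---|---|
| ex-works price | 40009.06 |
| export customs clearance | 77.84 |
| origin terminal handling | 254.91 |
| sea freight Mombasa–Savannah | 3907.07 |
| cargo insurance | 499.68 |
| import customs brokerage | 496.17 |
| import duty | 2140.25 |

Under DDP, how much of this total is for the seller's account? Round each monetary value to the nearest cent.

DDP: the seller bears all costs including import duty.
Seller's account: goods 40009.06 + export clearance 77.84 + origin terminal 254.91 + freight 3907.07 + insurance 499.68 + brokerage 496.17 + duty 2140.25 = 47384.98
Buyer's account: 0.00

Seller's account: EUR 47384.98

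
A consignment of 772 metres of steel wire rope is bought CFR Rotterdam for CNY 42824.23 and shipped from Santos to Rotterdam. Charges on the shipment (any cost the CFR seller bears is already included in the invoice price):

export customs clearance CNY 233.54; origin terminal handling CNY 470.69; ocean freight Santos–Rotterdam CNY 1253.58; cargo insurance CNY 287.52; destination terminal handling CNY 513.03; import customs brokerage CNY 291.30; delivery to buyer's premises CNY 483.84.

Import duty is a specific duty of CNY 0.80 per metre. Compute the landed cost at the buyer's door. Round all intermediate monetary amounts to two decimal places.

CFR: the seller pays costs through ocean freight to the destination port, but not insurance.
Already in the invoice (seller's account under CFR): export clearance, origin terminal, freight — exclude.
CIF value = CFR price + insurance = 42824.23 + 287.52 = 43111.75
Import duty = 772 × 0.80 = 617.60
Buyer bears: insurance 287.52 + destination terminal 513.03 + brokerage 291.30 + delivery 483.84 + duty 617.60 = 2193.29
Landed cost = invoice 42824.23 + 2193.29 = 45017.52

Total landed cost: CNY 45017.52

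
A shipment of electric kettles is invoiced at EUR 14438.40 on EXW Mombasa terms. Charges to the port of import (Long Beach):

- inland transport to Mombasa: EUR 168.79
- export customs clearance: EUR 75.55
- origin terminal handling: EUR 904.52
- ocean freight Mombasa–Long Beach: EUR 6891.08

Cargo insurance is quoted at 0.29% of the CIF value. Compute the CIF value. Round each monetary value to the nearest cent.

Let C be the CIF value. C = EXW price + pre-shipment costs + freight + 0.29% × C
C − 0.29% × C = 14438.40 + 168.79 + 75.55 + 904.52 + 6891.08
0.9971 × C = 22478.34
C = 22478.34 / 0.9971 = 22543.72
Insurance premium = 0.29% × 22543.72 = 65.38

CIF value: EUR 22543.72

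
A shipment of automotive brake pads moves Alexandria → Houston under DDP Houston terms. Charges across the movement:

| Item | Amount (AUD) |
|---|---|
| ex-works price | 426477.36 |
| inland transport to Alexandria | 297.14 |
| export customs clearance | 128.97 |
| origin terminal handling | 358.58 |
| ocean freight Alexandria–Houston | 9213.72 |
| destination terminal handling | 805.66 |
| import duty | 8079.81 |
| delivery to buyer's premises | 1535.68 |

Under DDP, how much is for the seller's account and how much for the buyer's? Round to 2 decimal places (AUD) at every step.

Seller: AUD 446896.92; buyer: AUD 0.00

DDP: the seller bears all costs including import duty.
Seller's account: goods 426477.36 + inland to port 297.14 + export clearance 128.97 + origin terminal 358.58 + freight 9213.72 + destination terminal 805.66 + duty 8079.81 + delivery 1535.68 = 446896.92
Buyer's account: 0.00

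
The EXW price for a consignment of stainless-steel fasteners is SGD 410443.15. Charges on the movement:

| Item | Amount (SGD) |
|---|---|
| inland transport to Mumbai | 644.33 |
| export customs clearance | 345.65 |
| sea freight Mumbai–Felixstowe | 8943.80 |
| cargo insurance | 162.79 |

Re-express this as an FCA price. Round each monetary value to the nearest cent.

FCA price: SGD 411433.13

Not relevant to the conversion: freight, insurance — on the buyer under both terms; not part of either seller's price.
From EXW to FCA, the seller additionally bears: inland to port, export clearance.
FCA price = 410443.15 + 644.33 + 345.65 = 411433.13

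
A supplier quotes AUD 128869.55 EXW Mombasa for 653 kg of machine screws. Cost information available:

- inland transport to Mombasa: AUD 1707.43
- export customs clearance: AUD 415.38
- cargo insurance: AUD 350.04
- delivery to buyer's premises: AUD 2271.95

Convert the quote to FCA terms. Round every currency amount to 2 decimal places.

Not relevant to the conversion: delivery, insurance — on the buyer under both terms; not part of either seller's price.
From EXW to FCA, the seller additionally bears: inland to port, export clearance.
FCA price = 128869.55 + 1707.43 + 415.38 = 130992.36

FCA price: AUD 130992.36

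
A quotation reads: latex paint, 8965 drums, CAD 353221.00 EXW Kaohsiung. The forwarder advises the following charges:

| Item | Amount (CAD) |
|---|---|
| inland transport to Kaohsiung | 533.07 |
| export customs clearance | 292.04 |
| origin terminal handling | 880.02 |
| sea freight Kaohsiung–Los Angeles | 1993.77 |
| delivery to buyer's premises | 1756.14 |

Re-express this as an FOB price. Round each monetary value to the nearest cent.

FOB price: CAD 354926.13

Not relevant to the conversion: delivery, freight — on the buyer under both terms; not part of either seller's price.
From EXW to FOB, the seller additionally bears: inland to port, export clearance, origin terminal.
FOB price = 353221.00 + 533.07 + 292.04 + 880.02 = 354926.13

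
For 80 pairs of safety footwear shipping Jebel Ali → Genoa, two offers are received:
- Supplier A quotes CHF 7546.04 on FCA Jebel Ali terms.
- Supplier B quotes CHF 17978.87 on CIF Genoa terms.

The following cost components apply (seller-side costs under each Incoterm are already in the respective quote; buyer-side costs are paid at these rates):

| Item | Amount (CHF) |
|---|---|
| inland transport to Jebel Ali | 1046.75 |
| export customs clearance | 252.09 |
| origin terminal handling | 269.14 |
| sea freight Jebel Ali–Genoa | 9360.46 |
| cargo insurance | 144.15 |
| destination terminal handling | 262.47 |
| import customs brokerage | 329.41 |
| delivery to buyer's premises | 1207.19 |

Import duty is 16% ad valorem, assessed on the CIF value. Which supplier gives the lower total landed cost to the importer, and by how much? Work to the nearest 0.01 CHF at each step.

Supplier A is cheaper by CHF 764.53

Supplier A (FCA):
CIF value = FCA price + origin terminal + freight + insurance = 7546.04 + 269.14 + 9360.46 + 144.15 = 17319.79
Import duty = 17319.79 × 16% = 2771.17
Buyer bears (A): 269.14 + 9360.46 + 144.15 + 262.47 + 329.41 + 1207.19 = 11572.82
Landed cost (A) = invoice 7546.04 + 11572.82 + duty 2771.17 = 21890.03
Supplier B (CIF):
The CIF price already equals the CIF value: 17978.87
Import duty = 17978.87 × 16% = 2876.62
Buyer bears (B): 262.47 + 329.41 + 1207.19 = 1799.07
Landed cost (B) = invoice 17978.87 + 1799.07 + duty 2876.62 = 22654.56
Difference = |21890.03 − 22654.56| = 764.53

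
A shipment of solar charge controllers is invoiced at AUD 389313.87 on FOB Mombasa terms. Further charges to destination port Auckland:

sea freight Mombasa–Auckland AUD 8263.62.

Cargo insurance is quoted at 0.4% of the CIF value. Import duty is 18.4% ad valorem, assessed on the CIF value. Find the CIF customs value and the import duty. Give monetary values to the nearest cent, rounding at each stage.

Let C be the CIF value. C = FOB price + freight + 0.4% × C
C − 0.4% × C = 389313.87 + 8263.62
0.996 × C = 397577.49
C = 397577.49 / 0.996 = 399174.19
Insurance premium = 0.4% × 399174.19 = 1596.70
Import duty = 399174.19 × 18.4% = 73448.05

CIF value: AUD 399174.19; import duty: AUD 73448.05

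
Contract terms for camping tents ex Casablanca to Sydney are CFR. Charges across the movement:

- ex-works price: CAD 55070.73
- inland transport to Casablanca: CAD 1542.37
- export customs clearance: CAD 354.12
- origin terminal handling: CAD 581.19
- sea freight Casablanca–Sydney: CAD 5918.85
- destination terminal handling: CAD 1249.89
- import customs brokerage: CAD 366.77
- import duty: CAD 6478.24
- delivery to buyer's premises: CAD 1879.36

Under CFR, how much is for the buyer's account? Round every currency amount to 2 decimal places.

CFR: the seller pays costs through ocean freight to the destination port, but not insurance.
Seller's account: goods 55070.73 + inland to port 1542.37 + export clearance 354.12 + origin terminal 581.19 + freight 5918.85 = 63467.26
Buyer's account: destination terminal 1249.89 + brokerage 366.77 + duty 6478.24 + delivery 1879.36 = 9974.26

Buyer's account: CAD 9974.26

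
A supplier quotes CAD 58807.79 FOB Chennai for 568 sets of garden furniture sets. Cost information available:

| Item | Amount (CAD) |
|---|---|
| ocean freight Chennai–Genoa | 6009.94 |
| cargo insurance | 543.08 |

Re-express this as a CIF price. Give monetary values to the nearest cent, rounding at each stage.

From FOB to CIF, the seller additionally bears: freight, insurance.
CIF price = 58807.79 + 6009.94 + 543.08 = 65360.81

CIF price: CAD 65360.81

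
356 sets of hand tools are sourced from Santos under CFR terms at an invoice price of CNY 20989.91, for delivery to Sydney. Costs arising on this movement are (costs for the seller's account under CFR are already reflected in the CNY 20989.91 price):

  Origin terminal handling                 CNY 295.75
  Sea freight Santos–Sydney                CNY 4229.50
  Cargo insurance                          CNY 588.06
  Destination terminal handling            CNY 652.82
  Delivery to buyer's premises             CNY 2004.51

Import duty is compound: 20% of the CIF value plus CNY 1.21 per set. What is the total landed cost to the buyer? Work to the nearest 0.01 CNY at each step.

Total landed cost: CNY 28981.65

CFR: the seller pays costs through ocean freight to the destination port, but not insurance.
Already in the invoice (seller's account under CFR): origin terminal, freight — exclude.
CIF value = CFR price + insurance = 20989.91 + 588.06 = 21577.97
Ad valorem component: 21577.97 × 20% = 4315.59
Specific component: 356 × 1.21 = 430.76
Import duty = 4315.59 + 430.76 = 4746.35
Buyer bears: insurance 588.06 + destination terminal 652.82 + delivery 2004.51 + duty 4746.35 = 7991.74
Landed cost = invoice 20989.91 + 7991.74 = 28981.65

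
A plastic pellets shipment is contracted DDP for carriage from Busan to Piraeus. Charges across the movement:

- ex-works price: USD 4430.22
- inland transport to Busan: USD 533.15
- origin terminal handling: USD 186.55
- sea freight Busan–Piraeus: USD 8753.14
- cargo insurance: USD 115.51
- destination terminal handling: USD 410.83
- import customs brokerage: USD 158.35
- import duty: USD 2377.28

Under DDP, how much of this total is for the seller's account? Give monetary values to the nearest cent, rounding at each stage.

DDP: the seller bears all costs including import duty.
Seller's account: goods 4430.22 + inland to port 533.15 + origin terminal 186.55 + freight 8753.14 + insurance 115.51 + destination terminal 410.83 + brokerage 158.35 + duty 2377.28 = 16965.03
Buyer's account: 0.00

Seller's account: USD 16965.03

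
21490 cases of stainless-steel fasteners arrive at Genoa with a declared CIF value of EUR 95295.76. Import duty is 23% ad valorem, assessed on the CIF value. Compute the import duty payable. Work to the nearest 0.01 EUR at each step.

Import duty = 95295.76 × 23% = 21918.02

Import duty: EUR 21918.02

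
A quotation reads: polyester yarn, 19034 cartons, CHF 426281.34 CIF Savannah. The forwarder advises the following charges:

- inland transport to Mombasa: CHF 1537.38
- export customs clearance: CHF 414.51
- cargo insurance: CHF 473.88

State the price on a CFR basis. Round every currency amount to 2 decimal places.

Not relevant to the conversion: inland to port, export clearance — on the seller under both CIF and CFR; already in the CIF price and stays in the CFR price.
From CIF to CFR, the seller no longer bears: insurance.
CFR price = 426281.34 − 473.88 = 425807.46

CFR price: CHF 425807.46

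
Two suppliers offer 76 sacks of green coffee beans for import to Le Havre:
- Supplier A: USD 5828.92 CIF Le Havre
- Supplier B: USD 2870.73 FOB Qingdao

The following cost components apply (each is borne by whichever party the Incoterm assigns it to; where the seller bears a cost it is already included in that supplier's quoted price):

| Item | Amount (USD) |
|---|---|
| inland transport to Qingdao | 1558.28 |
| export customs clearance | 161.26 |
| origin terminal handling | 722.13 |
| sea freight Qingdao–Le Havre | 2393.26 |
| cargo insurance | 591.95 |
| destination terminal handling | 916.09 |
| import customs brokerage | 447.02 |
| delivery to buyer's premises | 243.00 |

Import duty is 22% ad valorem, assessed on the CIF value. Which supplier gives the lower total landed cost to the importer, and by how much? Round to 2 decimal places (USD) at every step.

Supplier A is cheaper by USD 32.97

Supplier A (CIF):
The CIF price already equals the CIF value: 5828.92
Import duty = 5828.92 × 22% = 1282.36
Buyer bears (A): 916.09 + 447.02 + 243.00 = 1606.11
Landed cost (A) = invoice 5828.92 + 1606.11 + duty 1282.36 = 8717.39
Supplier B (FOB):
CIF value = FOB price + freight + insurance = 2870.73 + 2393.26 + 591.95 = 5855.94
Import duty = 5855.94 × 22% = 1288.31
Buyer bears (B): 2393.26 + 591.95 + 916.09 + 447.02 + 243.00 = 4591.32
Landed cost (B) = invoice 2870.73 + 4591.32 + duty 1288.31 = 8750.36
Difference = |8717.39 − 8750.36| = 32.97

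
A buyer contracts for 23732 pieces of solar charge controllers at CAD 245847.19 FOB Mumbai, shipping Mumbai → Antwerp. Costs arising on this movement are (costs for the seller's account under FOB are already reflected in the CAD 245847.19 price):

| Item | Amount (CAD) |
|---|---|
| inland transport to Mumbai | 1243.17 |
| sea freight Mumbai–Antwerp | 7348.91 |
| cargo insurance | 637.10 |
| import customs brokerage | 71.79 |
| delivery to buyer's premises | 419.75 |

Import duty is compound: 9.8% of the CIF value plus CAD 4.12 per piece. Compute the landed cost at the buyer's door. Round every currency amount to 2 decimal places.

Total landed cost: CAD 376976.23

FOB: the seller bears costs until goods are on board at the origin port; the buyer bears freight, insurance and all costs thereafter.
Already in the invoice (seller's account under FOB): inland to port — exclude.
CIF value = FOB price + freight + insurance = 245847.19 + 7348.91 + 637.10 = 253833.20
Ad valorem component: 253833.20 × 9.8% = 24875.65
Specific component: 23732 × 4.12 = 97775.84
Import duty = 24875.65 + 97775.84 = 122651.49
Buyer bears: freight 7348.91 + insurance 637.10 + brokerage 71.79 + delivery 419.75 + duty 122651.49 = 131129.04
Landed cost = invoice 245847.19 + 131129.04 = 376976.23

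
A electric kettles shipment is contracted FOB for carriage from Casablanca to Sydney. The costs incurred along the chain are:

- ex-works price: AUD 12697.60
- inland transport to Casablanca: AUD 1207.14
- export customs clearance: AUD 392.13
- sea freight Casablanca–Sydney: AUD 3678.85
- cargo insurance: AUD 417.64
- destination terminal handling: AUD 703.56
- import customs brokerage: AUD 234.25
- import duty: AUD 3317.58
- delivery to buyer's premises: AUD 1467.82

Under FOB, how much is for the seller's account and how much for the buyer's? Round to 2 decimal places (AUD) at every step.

FOB: the seller bears costs until goods are on board at the origin port; the buyer bears freight, insurance and all costs thereafter.
Seller's account: goods 12697.60 + inland to port 1207.14 + export clearance 392.13 = 14296.87
Buyer's account: freight 3678.85 + insurance 417.64 + destination terminal 703.56 + brokerage 234.25 + duty 3317.58 + delivery 1467.82 = 9819.70

Seller: AUD 14296.87; buyer: AUD 9819.70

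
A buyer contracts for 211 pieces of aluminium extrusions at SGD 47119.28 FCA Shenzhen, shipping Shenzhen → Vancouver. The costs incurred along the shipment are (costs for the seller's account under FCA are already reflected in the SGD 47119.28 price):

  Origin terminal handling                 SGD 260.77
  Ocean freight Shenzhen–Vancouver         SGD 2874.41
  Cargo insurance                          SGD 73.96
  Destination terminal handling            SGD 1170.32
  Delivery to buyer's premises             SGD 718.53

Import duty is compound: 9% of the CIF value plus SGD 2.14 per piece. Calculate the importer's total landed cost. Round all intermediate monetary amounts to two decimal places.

FCA: the seller delivers export-cleared goods to the carrier; the buyer bears costs from that point.
CIF value = FCA price + origin terminal + freight + insurance = 47119.28 + 260.77 + 2874.41 + 73.96 = 50328.42
Ad valorem component: 50328.42 × 9% = 4529.56
Specific component: 211 × 2.14 = 451.54
Import duty = 4529.56 + 451.54 = 4981.10
Buyer bears: origin terminal 260.77 + freight 2874.41 + insurance 73.96 + destination terminal 1170.32 + delivery 718.53 + duty 4981.10 = 10079.09
Landed cost = invoice 47119.28 + 10079.09 = 57198.37

Total landed cost: SGD 57198.37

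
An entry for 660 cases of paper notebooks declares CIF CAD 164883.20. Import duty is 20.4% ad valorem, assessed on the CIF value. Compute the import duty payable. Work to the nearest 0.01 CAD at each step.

Import duty = 164883.20 × 20.4% = 33636.17

Import duty: CAD 33636.17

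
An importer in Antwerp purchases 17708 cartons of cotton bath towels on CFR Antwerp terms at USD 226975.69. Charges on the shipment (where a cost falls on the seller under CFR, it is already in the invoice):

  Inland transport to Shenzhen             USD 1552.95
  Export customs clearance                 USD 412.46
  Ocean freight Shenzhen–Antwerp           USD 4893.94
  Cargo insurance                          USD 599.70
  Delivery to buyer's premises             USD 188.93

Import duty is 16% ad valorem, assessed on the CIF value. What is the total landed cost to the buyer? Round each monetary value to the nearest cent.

CFR: the seller pays costs through ocean freight to the destination port, but not insurance.
Already in the invoice (seller's account under CFR): inland to port, export clearance, freight — exclude.
CIF value = CFR price + insurance = 226975.69 + 599.70 = 227575.39
Import duty = 227575.39 × 16% = 36412.06
Buyer bears: insurance 599.70 + delivery 188.93 + duty 36412.06 = 37200.69
Landed cost = invoice 226975.69 + 37200.69 = 264176.38

Total landed cost: USD 264176.38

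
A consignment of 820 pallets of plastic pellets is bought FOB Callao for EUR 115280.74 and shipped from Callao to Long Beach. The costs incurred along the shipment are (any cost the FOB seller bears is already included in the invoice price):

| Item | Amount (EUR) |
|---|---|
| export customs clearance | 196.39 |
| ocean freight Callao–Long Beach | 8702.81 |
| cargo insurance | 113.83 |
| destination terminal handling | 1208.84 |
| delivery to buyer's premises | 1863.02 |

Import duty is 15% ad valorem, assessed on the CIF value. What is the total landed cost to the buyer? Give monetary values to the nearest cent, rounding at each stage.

Total landed cost: EUR 145783.85

FOB: the seller bears costs until goods are on board at the origin port; the buyer bears freight, insurance and all costs thereafter.
Already in the invoice (seller's account under FOB): export clearance — exclude.
CIF value = FOB price + freight + insurance = 115280.74 + 8702.81 + 113.83 = 124097.38
Import duty = 124097.38 × 15% = 18614.61
Buyer bears: freight 8702.81 + insurance 113.83 + destination terminal 1208.84 + delivery 1863.02 + duty 18614.61 = 30503.11
Landed cost = invoice 115280.74 + 30503.11 = 145783.85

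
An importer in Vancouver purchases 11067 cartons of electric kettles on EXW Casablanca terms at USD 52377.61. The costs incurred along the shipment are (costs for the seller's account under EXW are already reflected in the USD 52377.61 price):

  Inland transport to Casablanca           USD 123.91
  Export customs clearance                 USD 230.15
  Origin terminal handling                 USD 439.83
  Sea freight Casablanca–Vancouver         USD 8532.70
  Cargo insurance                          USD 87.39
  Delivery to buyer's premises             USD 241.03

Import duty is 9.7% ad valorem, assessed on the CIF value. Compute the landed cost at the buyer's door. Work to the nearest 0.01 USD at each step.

EXW: the seller makes goods available at their premises; the buyer bears all onward costs.
CIF value = EXW price + inland to port + export clearance + origin terminal + freight + insurance = 52377.61 + 123.91 + 230.15 + 439.83 + 8532.70 + 87.39 = 61791.59
Import duty = 61791.59 × 9.7% = 5993.78
Buyer bears: inland to port 123.91 + export clearance 230.15 + origin terminal 439.83 + freight 8532.70 + insurance 87.39 + delivery 241.03 + duty 5993.78 = 15648.79
Landed cost = invoice 52377.61 + 15648.79 = 68026.40

Total landed cost: USD 68026.40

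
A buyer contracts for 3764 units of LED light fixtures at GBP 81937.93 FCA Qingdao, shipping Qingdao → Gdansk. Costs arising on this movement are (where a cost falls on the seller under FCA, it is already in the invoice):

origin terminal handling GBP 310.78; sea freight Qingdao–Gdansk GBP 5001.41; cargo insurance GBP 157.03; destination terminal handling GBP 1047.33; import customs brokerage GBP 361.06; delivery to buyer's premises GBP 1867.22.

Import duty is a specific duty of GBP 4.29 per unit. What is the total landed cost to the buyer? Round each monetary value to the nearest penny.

Total landed cost: GBP 106830.32

FCA: the seller delivers export-cleared goods to the carrier; the buyer bears costs from that point.
CIF value = FCA price + origin terminal + freight + insurance = 81937.93 + 310.78 + 5001.41 + 157.03 = 87407.15
Import duty = 3764 × 4.29 = 16147.56
Buyer bears: origin terminal 310.78 + freight 5001.41 + insurance 157.03 + destination terminal 1047.33 + brokerage 361.06 + delivery 1867.22 + duty 16147.56 = 24892.39
Landed cost = invoice 81937.93 + 24892.39 = 106830.32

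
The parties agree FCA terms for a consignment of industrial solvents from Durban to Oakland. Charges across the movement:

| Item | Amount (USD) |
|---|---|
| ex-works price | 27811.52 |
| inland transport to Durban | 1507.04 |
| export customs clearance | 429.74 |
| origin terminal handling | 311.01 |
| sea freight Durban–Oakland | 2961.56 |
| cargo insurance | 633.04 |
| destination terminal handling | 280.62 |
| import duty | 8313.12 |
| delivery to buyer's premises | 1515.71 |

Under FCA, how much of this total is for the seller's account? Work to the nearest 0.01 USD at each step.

FCA: the seller delivers export-cleared goods to the carrier; the buyer bears costs from that point.
Seller's account: goods 27811.52 + inland to port 1507.04 + export clearance 429.74 = 29748.30
Buyer's account: origin terminal 311.01 + freight 2961.56 + insurance 633.04 + destination terminal 280.62 + duty 8313.12 + delivery 1515.71 = 14015.06

Seller's account: USD 29748.30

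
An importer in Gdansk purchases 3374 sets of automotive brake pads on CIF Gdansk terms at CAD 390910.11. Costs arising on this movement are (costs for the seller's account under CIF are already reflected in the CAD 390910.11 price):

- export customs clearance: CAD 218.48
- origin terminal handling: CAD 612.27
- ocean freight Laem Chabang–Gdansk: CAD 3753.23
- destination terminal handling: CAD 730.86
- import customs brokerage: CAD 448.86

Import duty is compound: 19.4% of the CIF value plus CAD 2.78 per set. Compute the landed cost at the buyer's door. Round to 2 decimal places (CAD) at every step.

Total landed cost: CAD 477306.11

CIF: the seller pays costs through ocean freight and marine insurance to the destination port.
Already in the invoice (seller's account under CIF): export clearance, origin terminal, freight — exclude.
The CIF price already equals the CIF value: 390910.11
Ad valorem component: 390910.11 × 19.4% = 75836.56
Specific component: 3374 × 2.78 = 9379.72
Import duty = 75836.56 + 9379.72 = 85216.28
Buyer bears: destination terminal 730.86 + brokerage 448.86 + duty 85216.28 = 86396.00
Landed cost = invoice 390910.11 + 86396.00 = 477306.11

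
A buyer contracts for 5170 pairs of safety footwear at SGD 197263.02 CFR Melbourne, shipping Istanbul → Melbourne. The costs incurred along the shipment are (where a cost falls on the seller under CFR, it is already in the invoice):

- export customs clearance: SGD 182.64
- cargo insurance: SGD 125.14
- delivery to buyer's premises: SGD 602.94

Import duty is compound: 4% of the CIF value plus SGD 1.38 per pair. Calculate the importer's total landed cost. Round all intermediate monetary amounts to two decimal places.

Total landed cost: SGD 213021.23

CFR: the seller pays costs through ocean freight to the destination port, but not insurance.
Already in the invoice (seller's account under CFR): export clearance — exclude.
CIF value = CFR price + insurance = 197263.02 + 125.14 = 197388.16
Ad valorem component: 197388.16 × 4% = 7895.53
Specific component: 5170 × 1.38 = 7134.60
Import duty = 7895.53 + 7134.60 = 15030.13
Buyer bears: insurance 125.14 + delivery 602.94 + duty 15030.13 = 15758.21
Landed cost = invoice 197263.02 + 15758.21 = 213021.23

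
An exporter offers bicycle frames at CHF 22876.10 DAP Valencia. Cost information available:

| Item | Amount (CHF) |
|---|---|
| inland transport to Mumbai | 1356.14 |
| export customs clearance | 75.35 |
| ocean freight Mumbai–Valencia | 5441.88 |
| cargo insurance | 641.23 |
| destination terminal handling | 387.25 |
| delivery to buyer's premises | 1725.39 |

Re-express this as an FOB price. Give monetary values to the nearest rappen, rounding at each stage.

Not relevant to the conversion: export clearance, inland to port — on the seller under both DAP and FOB; already in the DAP price and stays in the FOB price.
From DAP to FOB, the seller no longer bears: freight, insurance, destination terminal, delivery.
FOB price = 22876.10 − 5441.88 − 641.23 − 387.25 − 1725.39 = 14680.35

FOB price: CHF 14680.35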